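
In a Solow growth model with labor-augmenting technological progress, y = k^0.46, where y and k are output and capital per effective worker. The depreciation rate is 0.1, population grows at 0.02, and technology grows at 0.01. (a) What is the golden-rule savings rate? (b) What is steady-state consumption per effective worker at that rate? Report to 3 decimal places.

(a) s_gold = 0.460; (b) c_gold ≈ 1.585

n + g + δ = 0.02 + 0.01 + 0.1 = 0.13.
For Cobb-Douglas, s_gold equals capital's share: s_gold = 0.46.
At the golden rule the marginal product of capital equals n+g+δ: 0.46·k^(0.46−1) = 0.13. Solving, k_gold = (0.46/0.13)^(1/0.54) ≈ 10.3830.
y_gold = 10.3830^0.46 ≈ 2.9343; c_gold = (1−0.46)·y_gold ≈ 1.5845.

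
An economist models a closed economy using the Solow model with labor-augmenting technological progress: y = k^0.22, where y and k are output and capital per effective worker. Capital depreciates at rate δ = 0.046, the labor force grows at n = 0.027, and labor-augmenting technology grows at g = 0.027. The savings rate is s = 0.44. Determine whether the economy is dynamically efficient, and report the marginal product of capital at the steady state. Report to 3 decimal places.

dynamically inefficient; MPK ≈ 0.050

Capital per effective worker breaks even when investment replaces (n + g + δ)·k; here n + g + δ = 0.1.
Steady-state k*: s·k^0.22 = 0.1·k gives k* = (0.44/0.1)^(1/0.78) ≈ 6.6825.
MPK = 0.22·6.6825^(-0.78) ≈ 0.0500.
MPK < n+g+δ = 0.1, so the economy is dynamically inefficient (over-saving).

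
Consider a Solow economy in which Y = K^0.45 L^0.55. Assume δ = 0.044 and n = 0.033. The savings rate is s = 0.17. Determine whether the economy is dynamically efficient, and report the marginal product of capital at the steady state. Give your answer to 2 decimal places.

n + δ = 0.033 + 0.044 = 0.077.
Steady-state k*: s·k^0.45 = 0.077·k gives k* = (0.17/0.077)^(1/0.55) ≈ 4.2206.
MPK = 0.45·4.2206^(-0.55) ≈ 0.2038.
MPK > n+δ = 0.077, so the economy is dynamically efficient (under-saving).

dynamically efficient; MPK ≈ 0.20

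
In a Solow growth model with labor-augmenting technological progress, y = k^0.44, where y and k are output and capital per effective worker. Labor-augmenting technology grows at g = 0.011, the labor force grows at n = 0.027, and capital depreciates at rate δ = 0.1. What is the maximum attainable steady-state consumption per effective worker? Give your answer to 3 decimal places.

n + g + δ = 0.027 + 0.011 + 0.1 = 0.138.
Setting f'(k) = n+g+δ gives 0.44·k^(0.44−1) = 0.138, hence k_gold = (0.44/0.138)^(1/0.56) ≈ 7.9294.
y_gold = 7.9294^0.44 ≈ 2.4869.
c_gold = y_gold − (n+g+δ)·k_gold = 2.4869 − 0.138·7.9294 ≈ 1.3927.

c_gold ≈ 1.393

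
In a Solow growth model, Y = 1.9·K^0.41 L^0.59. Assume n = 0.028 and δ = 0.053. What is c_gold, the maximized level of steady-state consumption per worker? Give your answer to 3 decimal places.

c_gold ≈ 5.404

Capital per worker breaks even when investment replaces (n + δ)·k; here n + δ = 0.081.
Setting f'(k) = n+δ gives 0.41·1.9·k^(0.41−1) = 0.081, hence k_gold = (0.41·1.9/0.081)^(1/0.59) ≈ 46.3650.
y_gold = 1.9·46.3650^0.41 ≈ 9.1599.
c_gold = y_gold − (n+δ)·k_gold = 9.1599 − 0.081·46.3650 ≈ 5.4044.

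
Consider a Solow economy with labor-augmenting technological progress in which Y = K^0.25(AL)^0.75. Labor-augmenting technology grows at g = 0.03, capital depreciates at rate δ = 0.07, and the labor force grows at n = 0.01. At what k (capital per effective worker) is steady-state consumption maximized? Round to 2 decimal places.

Break-even investment rate: n + g + δ = 0.01 + 0.03 + 0.07 = 0.11.
Maximizing c = f(k) − (n+g+δ)·k gives f'(k) = n+g+δ, i.e. 0.25·k^(0.25−1) = 0.11, so k_gold = (0.25/0.11)^(1/0.75) ≈ 2.9881.

k_gold ≈ 2.99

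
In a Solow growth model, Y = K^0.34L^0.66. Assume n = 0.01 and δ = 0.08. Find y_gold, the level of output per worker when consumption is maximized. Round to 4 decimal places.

Capital per worker breaks even when investment replaces (n + δ)·k; here n + δ = 0.09.
Maximizing c = f(k) − (n+δ)·k gives f'(k) = n+δ, i.e. 0.34·k^(0.34−1) = 0.09, so k_gold = (0.34/0.09)^(1/0.66) ≈ 7.4920.
Output: y_gold = k_gold^0.34 = 7.4920^0.34 ≈ 1.9832.

y_gold ≈ 1.9832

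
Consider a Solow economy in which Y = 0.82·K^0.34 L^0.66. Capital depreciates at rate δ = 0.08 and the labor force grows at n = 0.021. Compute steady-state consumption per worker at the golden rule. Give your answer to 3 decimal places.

c_gold ≈ 0.913

Capital per worker breaks even when investment replaces (n + δ)·k; here n + δ = 0.101.
Setting f'(k) = n+δ gives 0.34·0.82·k^(0.34−1) = 0.101, hence k_gold = (0.34·0.82/0.101)^(1/0.66) ≈ 4.6573.
y_gold = 0.82·4.6573^0.34 ≈ 1.3835.
c_gold = y_gold − (n+δ)·k_gold = 1.3835 − 0.101·4.6573 ≈ 0.9131.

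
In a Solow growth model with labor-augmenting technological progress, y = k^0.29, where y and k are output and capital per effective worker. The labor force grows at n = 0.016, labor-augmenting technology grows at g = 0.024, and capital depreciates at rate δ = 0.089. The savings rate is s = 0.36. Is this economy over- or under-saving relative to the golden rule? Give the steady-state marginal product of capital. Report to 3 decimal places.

The effective depreciation rate is n + g + δ = 0.016 + 0.024 + 0.089 = 0.129.
Steady-state k*: s·k^0.29 = 0.129·k gives k* = (0.36/0.129)^(1/0.71) ≈ 4.2439.
MPK = 0.29·4.2439^(-0.71) ≈ 0.1039.
MPK < n+g+δ = 0.129, so the economy is dynamically inefficient (over-saving).

over-saving; MPK ≈ 0.104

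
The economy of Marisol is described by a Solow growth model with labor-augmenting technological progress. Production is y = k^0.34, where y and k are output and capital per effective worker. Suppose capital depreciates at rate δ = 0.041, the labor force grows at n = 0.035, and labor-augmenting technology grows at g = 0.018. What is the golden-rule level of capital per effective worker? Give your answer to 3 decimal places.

k_gold ≈ 7.014

Break-even investment rate: n + g + δ = 0.035 + 0.018 + 0.041 = 0.094.
Setting f'(k) = n+g+δ gives 0.34·k^(0.34−1) = 0.094, hence k_gold = (0.34/0.094)^(1/0.66) ≈ 7.0143.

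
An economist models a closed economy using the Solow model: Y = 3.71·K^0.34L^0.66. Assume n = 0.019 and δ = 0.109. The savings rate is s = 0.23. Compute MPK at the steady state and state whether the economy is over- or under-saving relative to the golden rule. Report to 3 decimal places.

under-saving; MPK ≈ 0.189

Capital per worker breaks even when investment replaces (n + δ)·k; here n + δ = 0.128.
Steady-state k*: s·A·k^0.34 = 0.128·k gives k* = (0.23·3.71/0.128)^(1/0.66) ≈ 17.7142.
MPK = 0.34·3.71·17.7142^(-0.66) ≈ 0.1892.
MPK > n+δ = 0.128, so the economy is dynamically efficient (under-saving).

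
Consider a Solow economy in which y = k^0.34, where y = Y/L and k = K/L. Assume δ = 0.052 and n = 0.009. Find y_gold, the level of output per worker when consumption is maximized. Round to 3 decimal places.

y_gold ≈ 2.423

Capital per worker breaks even when investment replaces (n + δ)·k; here n + δ = 0.061.
Golden rule sets MPK = n+δ: 0.34·k^(0.34−1) = 0.061, so k_gold = (0.34/0.061)^(1/0.66) ≈ 13.5061.
Output: y_gold = k_gold^0.34 = 13.5061^0.34 ≈ 2.4231.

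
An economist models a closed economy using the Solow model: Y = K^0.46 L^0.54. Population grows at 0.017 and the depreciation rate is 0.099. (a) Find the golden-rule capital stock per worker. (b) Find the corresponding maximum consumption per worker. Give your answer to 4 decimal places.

(a) k_gold ≈ 12.8222; (b) c_gold ≈ 1.7460

Break-even investment rate: n + δ = 0.017 + 0.099 = 0.116.
Golden rule sets MPK = n+δ: 0.46·k^(0.46−1) = 0.116, so k_gold = (0.46/0.116)^(1/0.54) ≈ 12.8222.
y_gold = 12.8222^0.46 ≈ 3.2334; c_gold = y_gold − 0.116·k_gold ≈ 1.7460.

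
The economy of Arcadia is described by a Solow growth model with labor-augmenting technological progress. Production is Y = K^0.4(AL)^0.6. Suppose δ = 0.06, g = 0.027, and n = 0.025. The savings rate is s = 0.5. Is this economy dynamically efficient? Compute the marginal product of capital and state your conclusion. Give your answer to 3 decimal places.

The effective depreciation rate is n + g + δ = 0.025 + 0.027 + 0.06 = 0.112.
Steady-state k*: s·k^0.4 = 0.112·k gives k* = (0.5/0.112)^(1/0.6) ≈ 12.1038.
MPK = 0.4·12.1038^(-0.6) ≈ 0.0896.
MPK < n+g+δ = 0.112, so the economy is dynamically inefficient (over-saving).

dynamically inefficient; MPK ≈ 0.090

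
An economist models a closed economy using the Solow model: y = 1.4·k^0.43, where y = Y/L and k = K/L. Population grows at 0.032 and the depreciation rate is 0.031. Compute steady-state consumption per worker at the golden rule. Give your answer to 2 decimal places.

c_gold ≈ 4.38

Capital per worker breaks even when investment replaces (n + δ)·k; here n + δ = 0.063.
Maximizing c = f(k) − (n+δ)·k gives f'(k) = n+δ, i.e. 0.43·1.4·k^(0.43−1) = 0.063, so k_gold = (0.43·1.4/0.063)^(1/0.57) ≈ 52.4502.
y_gold = 1.4·52.4502^0.43 ≈ 7.6846.
c_gold = y_gold − (n+δ)·k_gold = 7.6846 − 0.063·52.4502 ≈ 4.3802.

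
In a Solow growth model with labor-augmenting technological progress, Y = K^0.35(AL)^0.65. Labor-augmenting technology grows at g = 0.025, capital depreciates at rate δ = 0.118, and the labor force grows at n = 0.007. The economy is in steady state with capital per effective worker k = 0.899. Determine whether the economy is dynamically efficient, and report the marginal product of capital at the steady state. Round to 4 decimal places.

dynamically efficient; MPK ≈ 0.3751

Capital per effective worker breaks even when investment replaces (n + g + δ)·k; here n + g + δ = 0.15.
MPK = 0.35·k^(0.35−1) = 0.35·0.899^(-0.65) ≈ 0.3751.
MPK > 0.15, so the economy is dynamically efficient (under-saving).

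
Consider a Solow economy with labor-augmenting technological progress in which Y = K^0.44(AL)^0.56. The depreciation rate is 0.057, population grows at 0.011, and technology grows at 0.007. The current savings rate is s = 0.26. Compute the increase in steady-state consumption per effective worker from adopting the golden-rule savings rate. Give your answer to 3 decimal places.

The effective depreciation rate is n + g + δ = 0.011 + 0.007 + 0.057 = 0.075.
Current steady state (s = 0.26): k* = (0.26/0.075)^(1/0.56) ≈ 9.2072, y* = 9.2072^0.44 ≈ 2.6559, c* = (1−0.26)·2.6559 ≈ 1.9654.
At the golden rule the marginal product of capital equals n+g+δ: 0.44·k^(0.44−1) = 0.075. Solving, k_gold = (0.44/0.075)^(1/0.56) ≈ 23.5574.
y_gold = 23.5574^0.44 ≈ 4.0155, c_gold = y_gold − 0.075·k_gold ≈ 2.2487.
Gain: Δc = 2.2487 − 1.9654 ≈ 0.2833.

Δc ≈ 0.283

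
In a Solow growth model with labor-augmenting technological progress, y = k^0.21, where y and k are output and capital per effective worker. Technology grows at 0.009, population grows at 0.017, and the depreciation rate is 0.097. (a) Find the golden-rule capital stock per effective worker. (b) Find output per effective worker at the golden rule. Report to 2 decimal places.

n + g + δ = 0.017 + 0.009 + 0.097 = 0.123.
Maximizing c = f(k) − (n+g+δ)·k gives f'(k) = n+g+δ, i.e. 0.21·k^(0.21−1) = 0.123, so k_gold = (0.21/0.123)^(1/0.79) ≈ 1.9682.
y_gold = 1.9682^0.21 ≈ 1.1528.

(a) k_gold ≈ 1.97; (b) y_gold ≈ 1.15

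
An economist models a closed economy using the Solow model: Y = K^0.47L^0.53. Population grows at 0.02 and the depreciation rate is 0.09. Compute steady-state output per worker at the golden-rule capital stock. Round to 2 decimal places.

y_gold ≈ 3.62

n + δ = 0.02 + 0.09 = 0.11.
At the golden rule the marginal product of capital equals n+δ: 0.47·k^(0.47−1) = 0.11. Solving, k_gold = (0.47/0.11)^(1/0.53) ≈ 15.4885.
Output: y_gold = k_gold^0.47 = 15.4885^0.47 ≈ 3.6250.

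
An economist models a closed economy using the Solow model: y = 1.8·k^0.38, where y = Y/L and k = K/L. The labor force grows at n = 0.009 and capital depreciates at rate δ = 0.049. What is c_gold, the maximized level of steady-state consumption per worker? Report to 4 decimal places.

c_gold ≈ 5.0637

The effective depreciation rate is n + δ = 0.009 + 0.049 = 0.058.
At the golden rule the marginal product of capital equals n+δ: 0.38·1.8·k^(0.38−1) = 0.058. Solving, k_gold = (0.38·1.8/0.058)^(1/0.62) ≈ 53.5097.
y_gold = 1.8·53.5097^0.38 ≈ 8.1673.
c_gold = y_gold − (n+δ)·k_gold = 8.1673 − 0.058·53.5097 ≈ 5.0637.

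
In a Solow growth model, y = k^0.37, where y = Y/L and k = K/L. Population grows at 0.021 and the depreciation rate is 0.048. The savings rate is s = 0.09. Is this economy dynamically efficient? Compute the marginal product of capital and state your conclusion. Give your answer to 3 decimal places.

Capital per worker breaks even when investment replaces (n + δ)·k; here n + δ = 0.069.
Steady-state k*: s·k^0.37 = 0.069·k gives k* = (0.09/0.069)^(1/0.63) ≈ 1.5246.
MPK = 0.37·1.5246^(-0.63) ≈ 0.2837.
MPK > n+δ = 0.069, so the economy is dynamically efficient (under-saving).

dynamically efficient; MPK ≈ 0.284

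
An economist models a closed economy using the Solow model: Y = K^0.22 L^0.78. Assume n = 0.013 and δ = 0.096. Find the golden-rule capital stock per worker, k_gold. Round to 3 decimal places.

k_gold ≈ 2.460

Break-even investment rate: n + δ = 0.013 + 0.096 = 0.109.
Setting f'(k) = n+δ gives 0.22·k^(0.22−1) = 0.109, hence k_gold = (0.22/0.109)^(1/0.78) ≈ 2.4605.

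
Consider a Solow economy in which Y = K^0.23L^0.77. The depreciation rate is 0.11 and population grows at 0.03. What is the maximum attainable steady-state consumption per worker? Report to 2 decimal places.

The effective depreciation rate is n + δ = 0.03 + 0.11 = 0.14.
Maximizing c = f(k) − (n+δ)·k gives f'(k) = n+δ, i.e. 0.23·k^(0.23−1) = 0.14, so k_gold = (0.23/0.14)^(1/0.77) ≈ 1.9055.
y_gold = 1.9055^0.23 ≈ 1.1598.
c_gold = y_gold − (n+δ)·k_gold = 1.1598 − 0.14·1.9055 ≈ 0.8931.

c_gold ≈ 0.89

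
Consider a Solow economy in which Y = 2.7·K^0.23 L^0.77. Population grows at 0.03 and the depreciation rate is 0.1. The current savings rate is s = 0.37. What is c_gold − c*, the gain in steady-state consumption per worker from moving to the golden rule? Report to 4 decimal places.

Δc ≈ 0.1890

Break-even investment rate: n + δ = 0.03 + 0.1 = 0.13.
Current steady state (s = 0.37): k* = (0.37·2.7/0.13)^(1/0.77) ≈ 14.1305, y* = 2.7·14.1305^0.23 ≈ 4.9648, c* = (1−0.37)·4.9648 ≈ 3.1278.
At the golden rule the marginal product of capital equals n+δ: 0.23·2.7·k^(0.23−1) = 0.13. Solving, k_gold = (0.23·2.7/0.13)^(1/0.77) ≈ 7.6210.
y_gold = 2.7·7.6210^0.23 ≈ 4.3075, c_gold = y_gold − 0.13·k_gold ≈ 3.3168.
Gain: Δc = 3.3168 − 3.1278 ≈ 0.1890.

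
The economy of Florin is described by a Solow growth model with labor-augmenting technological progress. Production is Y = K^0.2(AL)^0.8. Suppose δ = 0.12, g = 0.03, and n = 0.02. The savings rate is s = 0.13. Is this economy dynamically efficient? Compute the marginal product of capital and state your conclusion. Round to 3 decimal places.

n + g + δ = 0.02 + 0.03 + 0.12 = 0.17.
Steady-state k*: s·k^0.2 = 0.17·k gives k* = (0.13/0.17)^(1/0.8) ≈ 0.7151.
MPK = 0.2·0.7151^(-0.8) ≈ 0.2615.
MPK > n+g+δ = 0.17, so the economy is dynamically efficient (under-saving).

dynamically efficient; MPK ≈ 0.262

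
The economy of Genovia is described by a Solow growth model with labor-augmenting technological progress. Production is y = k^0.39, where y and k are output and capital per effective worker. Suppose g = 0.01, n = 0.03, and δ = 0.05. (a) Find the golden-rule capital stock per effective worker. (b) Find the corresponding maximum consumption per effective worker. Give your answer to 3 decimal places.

(a) k_gold ≈ 11.065; (b) c_gold ≈ 1.558

Break-even investment rate: n + g + δ = 0.03 + 0.01 + 0.05 = 0.09.
Setting f'(k) = n+g+δ gives 0.39·k^(0.39−1) = 0.09, hence k_gold = (0.39/0.09)^(1/0.61) ≈ 11.0655.
y_gold = 11.0655^0.39 ≈ 2.5536; c_gold = y_gold − 0.09·k_gold ≈ 1.5577.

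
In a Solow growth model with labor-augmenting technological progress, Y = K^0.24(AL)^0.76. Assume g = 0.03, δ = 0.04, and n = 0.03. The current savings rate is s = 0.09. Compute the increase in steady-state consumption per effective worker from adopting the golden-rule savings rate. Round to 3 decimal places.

Capital per effective worker breaks even when investment replaces (n + g + δ)·k; here n + g + δ = 0.1.
Current steady state (s = 0.09): k* = (0.09/0.1)^(1/0.76) ≈ 0.8705, y* = 0.8705^0.24 ≈ 0.9673, c* = (1−0.09)·0.9673 ≈ 0.8802.
At the golden rule the marginal product of capital equals n+g+δ: 0.24·k^(0.24−1) = 0.1. Solving, k_gold = (0.24/0.1)^(1/0.76) ≈ 3.1643.
y_gold = 3.1643^0.24 ≈ 1.3185, c_gold = y_gold − 0.1·k_gold ≈ 1.0020.
Gain: Δc = 1.0020 − 0.8802 ≈ 0.1218.

Δc ≈ 0.122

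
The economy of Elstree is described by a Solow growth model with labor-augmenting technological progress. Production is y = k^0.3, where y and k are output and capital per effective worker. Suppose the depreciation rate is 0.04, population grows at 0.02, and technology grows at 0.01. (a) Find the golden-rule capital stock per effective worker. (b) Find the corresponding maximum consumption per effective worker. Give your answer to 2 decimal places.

(a) k_gold ≈ 8.00; (b) c_gold ≈ 1.31

Break-even investment rate: n + g + δ = 0.02 + 0.01 + 0.04 = 0.07.
Maximizing c = f(k) − (n+g+δ)·k gives f'(k) = n+g+δ, i.e. 0.3·k^(0.3−1) = 0.07, so k_gold = (0.3/0.07)^(1/0.7) ≈ 7.9963.
y_gold = 7.9963^0.3 ≈ 1.8658; c_gold = y_gold − 0.07·k_gold ≈ 1.3061.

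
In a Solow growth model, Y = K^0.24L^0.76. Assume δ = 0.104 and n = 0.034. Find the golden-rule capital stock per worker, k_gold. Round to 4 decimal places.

k_gold ≈ 2.0712

Capital per worker breaks even when investment replaces (n + δ)·k; here n + δ = 0.138.
Maximizing c = f(k) − (n+δ)·k gives f'(k) = n+δ, i.e. 0.24·k^(0.24−1) = 0.138, so k_gold = (0.24/0.138)^(1/0.76) ≈ 2.0712.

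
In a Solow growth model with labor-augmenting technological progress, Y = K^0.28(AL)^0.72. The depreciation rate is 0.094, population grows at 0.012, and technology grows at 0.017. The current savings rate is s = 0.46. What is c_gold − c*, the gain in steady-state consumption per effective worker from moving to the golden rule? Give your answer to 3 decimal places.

Δc ≈ 0.090

The effective depreciation rate is n + g + δ = 0.012 + 0.017 + 0.094 = 0.123.
Current steady state (s = 0.46): k* = (0.46/0.123)^(1/0.72) ≈ 6.2464, y* = 6.2464^0.28 ≈ 1.6702, c* = (1−0.46)·1.6702 ≈ 0.9019.
Setting f'(k) = n+g+δ gives 0.28·k^(0.28−1) = 0.123, hence k_gold = (0.28/0.123)^(1/0.72) ≈ 3.1346.
y_gold = 3.1346^0.28 ≈ 1.3770, c_gold = y_gold − 0.123·k_gold ≈ 0.9914.
Gain: Δc = 0.9914 − 0.9019 ≈ 0.0895.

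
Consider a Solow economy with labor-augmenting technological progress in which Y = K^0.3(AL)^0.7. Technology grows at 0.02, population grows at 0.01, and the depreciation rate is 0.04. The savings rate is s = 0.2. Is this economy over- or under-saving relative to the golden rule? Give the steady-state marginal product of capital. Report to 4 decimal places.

Capital per effective worker breaks even when investment replaces (n + g + δ)·k; here n + g + δ = 0.07.
Steady-state k*: s·k^0.3 = 0.07·k gives k* = (0.2/0.07)^(1/0.7) ≈ 4.4806.
MPK = 0.3·4.4806^(-0.7) ≈ 0.1050.
MPK > n+g+δ = 0.07, so the economy is dynamically efficient (under-saving).

under-saving; MPK ≈ 0.1050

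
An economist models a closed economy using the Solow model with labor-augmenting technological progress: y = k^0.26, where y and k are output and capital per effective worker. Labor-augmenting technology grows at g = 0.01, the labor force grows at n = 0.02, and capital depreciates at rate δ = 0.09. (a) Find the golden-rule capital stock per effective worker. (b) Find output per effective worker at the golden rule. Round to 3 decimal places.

The effective depreciation rate is n + g + δ = 0.02 + 0.01 + 0.09 = 0.12.
At the golden rule the marginal product of capital equals n+g+δ: 0.26·k^(0.26−1) = 0.12. Solving, k_gold = (0.26/0.12)^(1/0.74) ≈ 2.8430.
y_gold = 2.8430^0.26 ≈ 1.3121.

(a) k_gold ≈ 2.843; (b) y_gold ≈ 1.312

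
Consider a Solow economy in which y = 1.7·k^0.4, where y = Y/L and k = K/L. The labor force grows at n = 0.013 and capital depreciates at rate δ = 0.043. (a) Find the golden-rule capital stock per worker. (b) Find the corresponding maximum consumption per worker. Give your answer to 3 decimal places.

(a) k_gold ≈ 64.151; (b) c_gold ≈ 5.389

Capital per worker breaks even when investment replaces (n + δ)·k; here n + δ = 0.056.
At the golden rule the marginal product of capital equals n+δ: 0.4·1.7·k^(0.4−1) = 0.056. Solving, k_gold = (0.4·1.7/0.056)^(1/0.6) ≈ 64.1507.
y_gold = 1.7·64.1507^0.4 ≈ 8.9811; c_gold = y_gold − 0.056·k_gold ≈ 5.3887.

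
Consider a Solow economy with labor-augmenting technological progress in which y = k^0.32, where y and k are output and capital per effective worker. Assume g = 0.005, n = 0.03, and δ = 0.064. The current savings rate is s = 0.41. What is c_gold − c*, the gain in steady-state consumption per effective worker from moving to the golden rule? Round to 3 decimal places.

Break-even investment rate: n + g + δ = 0.03 + 0.005 + 0.064 = 0.099.
Current steady state (s = 0.41): k* = (0.41/0.099)^(1/0.68) ≈ 8.0830, y* = 8.0830^0.32 ≈ 1.9517, c* = (1−0.41)·1.9517 ≈ 1.1515.
Setting f'(k) = n+g+δ gives 0.32·k^(0.32−1) = 0.099, hence k_gold = (0.32/0.099)^(1/0.68) ≈ 5.6142.
y_gold = 5.6142^0.32 ≈ 1.7369, c_gold = y_gold − 0.099·k_gold ≈ 1.1811.
Gain: Δc = 1.1811 − 1.1515 ≈ 0.0296.

Δc ≈ 0.030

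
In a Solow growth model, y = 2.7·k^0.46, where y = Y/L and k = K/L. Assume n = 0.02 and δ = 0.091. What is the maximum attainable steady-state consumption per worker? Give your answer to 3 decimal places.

Break-even investment rate: n + δ = 0.02 + 0.091 = 0.111.
Maximizing c = f(k) − (n+δ)·k gives f'(k) = n+δ, i.e. 0.46·2.7·k^(0.46−1) = 0.111, so k_gold = (0.46·2.7/0.111)^(1/0.54) ≈ 87.5426.
y_gold = 2.7·87.5426^0.46 ≈ 21.1244.
c_gold = y_gold − (n+δ)·k_gold = 21.1244 − 0.111·87.5426 ≈ 11.4072.

c_gold ≈ 11.407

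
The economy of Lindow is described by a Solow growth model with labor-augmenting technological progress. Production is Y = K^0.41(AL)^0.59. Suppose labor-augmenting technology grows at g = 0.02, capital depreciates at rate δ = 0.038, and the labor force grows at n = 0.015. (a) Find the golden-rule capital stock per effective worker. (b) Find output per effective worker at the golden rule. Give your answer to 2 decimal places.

(a) k_gold ≈ 18.63; (b) y_gold ≈ 3.32

The effective depreciation rate is n + g + δ = 0.015 + 0.02 + 0.038 = 0.073.
Maximizing c = f(k) − (n+g+δ)·k gives f'(k) = n+g+δ, i.e. 0.41·k^(0.41−1) = 0.073, so k_gold = (0.41/0.073)^(1/0.59) ≈ 18.6326.
y_gold = 18.6326^0.41 ≈ 3.3175.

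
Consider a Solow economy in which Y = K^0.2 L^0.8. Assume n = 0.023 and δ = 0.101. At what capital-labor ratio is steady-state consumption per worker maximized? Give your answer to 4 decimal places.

Capital per worker breaks even when investment replaces (n + δ)·k; here n + δ = 0.124.
At the golden rule the marginal product of capital equals n+δ: 0.2·k^(0.2−1) = 0.124. Solving, k_gold = (0.2/0.124)^(1/0.8) ≈ 1.8177.

k_gold ≈ 1.8177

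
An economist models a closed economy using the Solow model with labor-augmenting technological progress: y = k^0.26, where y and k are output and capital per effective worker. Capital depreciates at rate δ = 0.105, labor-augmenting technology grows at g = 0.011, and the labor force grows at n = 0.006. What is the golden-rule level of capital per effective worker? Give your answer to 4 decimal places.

k_gold ≈ 2.7802

The effective depreciation rate is n + g + δ = 0.006 + 0.011 + 0.105 = 0.122.
Setting f'(k) = n+g+δ gives 0.26·k^(0.26−1) = 0.122, hence k_gold = (0.26/0.122)^(1/0.74) ≈ 2.7802.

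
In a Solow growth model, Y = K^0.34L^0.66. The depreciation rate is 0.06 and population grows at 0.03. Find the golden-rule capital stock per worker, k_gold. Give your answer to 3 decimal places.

Break-even investment rate: n + δ = 0.03 + 0.06 = 0.09.
Golden rule sets MPK = n+δ: 0.34·k^(0.34−1) = 0.09, so k_gold = (0.34/0.09)^(1/0.66) ≈ 7.4920.

k_gold ≈ 7.492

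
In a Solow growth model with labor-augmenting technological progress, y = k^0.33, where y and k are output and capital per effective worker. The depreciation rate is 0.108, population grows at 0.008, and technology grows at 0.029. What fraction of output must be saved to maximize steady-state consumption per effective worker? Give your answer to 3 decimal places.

s_gold = 0.330

n + g + δ = 0.008 + 0.029 + 0.108 = 0.145.
At the golden rule MPK = n+g+δ, and in any Cobb-Douglas steady state s = (n+g+δ)·k/y = MPK·k/y = capital's share 0.33.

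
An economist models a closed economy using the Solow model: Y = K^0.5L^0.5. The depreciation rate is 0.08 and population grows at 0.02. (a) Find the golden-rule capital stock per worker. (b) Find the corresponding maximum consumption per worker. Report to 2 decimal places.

(a) k_gold ≈ 25.00; (b) c_gold ≈ 2.50

Break-even investment rate: n + δ = 0.02 + 0.08 = 0.1.
Setting f'(k) = n+δ gives 0.5·k^(0.5−1) = 0.1, hence k_gold = (0.5/0.1)^(1/0.5) ≈ 25.0000.
y_gold = 25.0000^0.5 ≈ 5.0000; c_gold = y_gold − 0.1·k_gold ≈ 2.5000.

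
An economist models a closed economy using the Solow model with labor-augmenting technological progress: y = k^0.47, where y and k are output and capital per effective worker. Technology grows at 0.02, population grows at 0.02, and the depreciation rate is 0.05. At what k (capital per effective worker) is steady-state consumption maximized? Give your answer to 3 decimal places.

k_gold ≈ 22.617

Break-even investment rate: n + g + δ = 0.02 + 0.02 + 0.05 = 0.09.
Setting f'(k) = n+g+δ gives 0.47·k^(0.47−1) = 0.09, hence k_gold = (0.47/0.09)^(1/0.53) ≈ 22.6175.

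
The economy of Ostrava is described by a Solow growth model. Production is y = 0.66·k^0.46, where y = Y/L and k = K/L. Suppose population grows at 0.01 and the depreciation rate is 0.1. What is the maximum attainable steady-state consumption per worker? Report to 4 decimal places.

c_gold ≈ 0.8463

Break-even investment rate: n + δ = 0.01 + 0.1 = 0.11.
At the golden rule the marginal product of capital equals n+δ: 0.46·0.66·k^(0.46−1) = 0.11. Solving, k_gold = (0.46·0.66/0.11)^(1/0.54) ≈ 6.5539.
y_gold = 0.66·6.5539^0.46 ≈ 1.5672.
c_gold = y_gold − (n+δ)·k_gold = 1.5672 − 0.11·6.5539 ≈ 0.8463.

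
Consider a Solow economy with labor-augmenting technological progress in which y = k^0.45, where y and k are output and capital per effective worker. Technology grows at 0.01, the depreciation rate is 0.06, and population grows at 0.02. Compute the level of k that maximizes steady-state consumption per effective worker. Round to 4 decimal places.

The effective depreciation rate is n + g + δ = 0.02 + 0.01 + 0.06 = 0.09.
Maximizing c = f(k) − (n+g+δ)·k gives f'(k) = n+g+δ, i.e. 0.45·k^(0.45−1) = 0.09, so k_gold = (0.45/0.09)^(1/0.55) ≈ 18.6575.

k_gold ≈ 18.6575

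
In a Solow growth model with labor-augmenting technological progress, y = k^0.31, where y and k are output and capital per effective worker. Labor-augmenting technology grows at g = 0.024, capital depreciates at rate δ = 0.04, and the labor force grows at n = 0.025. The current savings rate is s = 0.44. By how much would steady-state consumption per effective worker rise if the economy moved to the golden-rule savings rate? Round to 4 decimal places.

Capital per effective worker breaks even when investment replaces (n + g + δ)·k; here n + g + δ = 0.089.
Current steady state (s = 0.44): k* = (0.44/0.089)^(1/0.69) ≈ 10.1365, y* = 10.1365^0.31 ≈ 2.0503, c* = (1−0.44)·2.0503 ≈ 1.1482.
Maximizing c = f(k) − (n+g+δ)·k gives f'(k) = n+g+δ, i.e. 0.31·k^(0.31−1) = 0.089, so k_gold = (0.31/0.089)^(1/0.69) ≈ 6.1019.
y_gold = 6.1019^0.31 ≈ 1.7518, c_gold = y_gold − 0.089·k_gold ≈ 1.2088.
Gain: Δc = 1.2088 − 1.1482 ≈ 0.0606.

Δc ≈ 0.0606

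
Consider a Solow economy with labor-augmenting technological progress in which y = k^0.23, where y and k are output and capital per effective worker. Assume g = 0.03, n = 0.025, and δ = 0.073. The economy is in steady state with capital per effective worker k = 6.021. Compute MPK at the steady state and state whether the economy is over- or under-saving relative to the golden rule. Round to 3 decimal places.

over-saving; MPK ≈ 0.058

Capital per effective worker breaks even when investment replaces (n + g + δ)·k; here n + g + δ = 0.128.
MPK = 0.23·k^(0.23−1) = 0.23·6.021^(-0.77) ≈ 0.0577.
MPK < 0.128, so the economy is dynamically inefficient (over-saving).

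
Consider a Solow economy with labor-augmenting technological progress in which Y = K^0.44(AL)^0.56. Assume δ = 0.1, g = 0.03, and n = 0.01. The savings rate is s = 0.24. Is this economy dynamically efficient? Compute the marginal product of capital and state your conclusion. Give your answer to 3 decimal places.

dynamically efficient; MPK ≈ 0.257

The effective depreciation rate is n + g + δ = 0.01 + 0.03 + 0.1 = 0.14.
Steady-state k*: s·k^0.44 = 0.14·k gives k* = (0.24/0.14)^(1/0.56) ≈ 2.6182.
MPK = 0.44·2.6182^(-0.56) ≈ 0.2567.
MPK > n+g+δ = 0.14, so the economy is dynamically efficient (under-saving).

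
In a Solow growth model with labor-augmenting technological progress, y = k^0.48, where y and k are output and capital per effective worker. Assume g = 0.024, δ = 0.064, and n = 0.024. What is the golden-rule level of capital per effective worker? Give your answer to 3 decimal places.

Break-even investment rate: n + g + δ = 0.024 + 0.024 + 0.064 = 0.112.
Maximizing c = f(k) − (n+g+δ)·k gives f'(k) = n+g+δ, i.e. 0.48·k^(0.48−1) = 0.112, so k_gold = (0.48/0.112)^(1/0.52) ≈ 16.4221.

k_gold ≈ 16.422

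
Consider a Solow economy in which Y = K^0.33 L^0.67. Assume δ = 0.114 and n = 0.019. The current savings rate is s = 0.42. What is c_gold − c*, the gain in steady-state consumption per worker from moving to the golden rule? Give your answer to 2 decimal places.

n + δ = 0.019 + 0.114 = 0.133.
Current steady state (s = 0.42): k* = (0.42/0.133)^(1/0.67) ≈ 5.5638, y* = 5.5638^0.33 ≈ 1.7619, c* = (1−0.42)·1.7619 ≈ 1.0219.
Setting f'(k) = n+δ gives 0.33·k^(0.33−1) = 0.133, hence k_gold = (0.33/0.133)^(1/0.67) ≈ 3.8819.
y_gold = 3.8819^0.33 ≈ 1.5645, c_gold = y_gold − 0.133·k_gold ≈ 1.0482.
Gain: Δc = 1.0482 − 1.0219 ≈ 0.0264.

Δc ≈ 0.03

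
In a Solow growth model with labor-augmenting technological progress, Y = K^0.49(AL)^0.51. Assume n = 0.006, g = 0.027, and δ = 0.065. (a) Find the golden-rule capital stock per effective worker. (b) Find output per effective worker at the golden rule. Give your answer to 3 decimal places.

(a) k_gold ≈ 23.471; (b) y_gold ≈ 4.694

The effective depreciation rate is n + g + δ = 0.006 + 0.027 + 0.065 = 0.098.
Maximizing c = f(k) − (n+g+δ)·k gives f'(k) = n+g+δ, i.e. 0.49·k^(0.49−1) = 0.098, so k_gold = (0.49/0.098)^(1/0.51) ≈ 23.4709.
y_gold = 23.4709^0.49 ≈ 4.6942.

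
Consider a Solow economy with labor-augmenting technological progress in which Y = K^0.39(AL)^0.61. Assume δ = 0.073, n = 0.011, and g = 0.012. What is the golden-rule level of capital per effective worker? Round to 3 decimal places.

k_gold ≈ 9.955

The effective depreciation rate is n + g + δ = 0.011 + 0.012 + 0.073 = 0.096.
Setting f'(k) = n+g+δ gives 0.39·k^(0.39−1) = 0.096, hence k_gold = (0.39/0.096)^(1/0.61) ≈ 9.9546.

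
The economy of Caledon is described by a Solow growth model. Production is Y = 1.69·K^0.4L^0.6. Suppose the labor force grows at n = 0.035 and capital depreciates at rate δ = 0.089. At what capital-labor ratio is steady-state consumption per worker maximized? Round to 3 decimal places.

The effective depreciation rate is n + δ = 0.035 + 0.089 = 0.124.
Golden rule sets MPK = n+δ: 0.4·1.69·k^(0.4−1) = 0.124, so k_gold = (0.4·1.69/0.124)^(1/0.6) ≈ 16.8866.

k_gold ≈ 16.887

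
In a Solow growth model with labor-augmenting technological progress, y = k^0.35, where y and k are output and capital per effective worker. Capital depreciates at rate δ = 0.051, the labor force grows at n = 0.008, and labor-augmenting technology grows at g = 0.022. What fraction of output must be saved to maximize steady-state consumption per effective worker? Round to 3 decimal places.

s_gold = 0.350

Capital per effective worker breaks even when investment replaces (n + g + δ)·k; here n + g + δ = 0.081.
At the golden rule MPK = n+g+δ, and in any Cobb-Douglas steady state s = (n+g+δ)·k/y = MPK·k/y = capital's share 0.35.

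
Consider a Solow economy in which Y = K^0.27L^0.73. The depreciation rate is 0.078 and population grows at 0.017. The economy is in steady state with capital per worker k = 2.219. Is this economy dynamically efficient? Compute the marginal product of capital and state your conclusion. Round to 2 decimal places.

dynamically efficient; MPK ≈ 0.15

The effective depreciation rate is n + δ = 0.017 + 0.078 = 0.095.
MPK = 0.27·k^(0.27−1) = 0.27·2.219^(-0.73) ≈ 0.1509.
MPK > 0.095, so the economy is dynamically efficient (under-saving).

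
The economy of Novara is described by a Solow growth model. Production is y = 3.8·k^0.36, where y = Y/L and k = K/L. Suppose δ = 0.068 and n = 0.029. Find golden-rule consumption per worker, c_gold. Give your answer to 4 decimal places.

Break-even investment rate: n + δ = 0.029 + 0.068 = 0.097.
At the golden rule the marginal product of capital equals n+δ: 0.36·3.8·k^(0.36−1) = 0.097. Solving, k_gold = (0.36·3.8/0.097)^(1/0.64) ≈ 62.4890.
y_gold = 3.8·62.4890^0.36 ≈ 16.8373.
c_gold = y_gold − (n+δ)·k_gold = 16.8373 − 0.097·62.4890 ≈ 10.7759.

c_gold ≈ 10.7759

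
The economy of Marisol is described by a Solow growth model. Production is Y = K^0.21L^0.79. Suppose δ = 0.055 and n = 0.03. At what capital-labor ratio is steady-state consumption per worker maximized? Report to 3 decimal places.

k_gold ≈ 3.142

Capital per worker breaks even when investment replaces (n + δ)·k; here n + δ = 0.085.
Golden rule sets MPK = n+δ: 0.21·k^(0.21−1) = 0.085, so k_gold = (0.21/0.085)^(1/0.79) ≈ 3.1421.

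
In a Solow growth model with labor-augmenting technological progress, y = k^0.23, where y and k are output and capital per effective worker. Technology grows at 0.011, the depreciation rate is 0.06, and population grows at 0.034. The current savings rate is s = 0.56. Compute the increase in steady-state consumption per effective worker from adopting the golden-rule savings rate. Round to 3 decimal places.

Δc ≈ 0.248

The effective depreciation rate is n + g + δ = 0.034 + 0.011 + 0.06 = 0.105.
Current steady state (s = 0.56): k* = (0.56/0.105)^(1/0.77) ≈ 8.7933, y* = 8.7933^0.23 ≈ 1.6488, c* = (1−0.56)·1.6488 ≈ 0.7255.
Golden rule sets MPK = n+g+δ: 0.23·k^(0.23−1) = 0.105, so k_gold = (0.23/0.105)^(1/0.77) ≈ 2.7686.
y_gold = 2.7686^0.23 ≈ 1.2639, c_gold = y_gold − 0.105·k_gold ≈ 0.9732.
Gain: Δc = 0.9732 − 0.7255 ≈ 0.2478.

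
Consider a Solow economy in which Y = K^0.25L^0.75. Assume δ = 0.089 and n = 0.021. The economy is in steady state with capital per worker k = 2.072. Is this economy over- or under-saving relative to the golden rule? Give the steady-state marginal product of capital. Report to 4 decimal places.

under-saving; MPK ≈ 0.1448

Break-even investment rate: n + δ = 0.021 + 0.089 = 0.11.
MPK = 0.25·k^(0.25−1) = 0.25·2.072^(-0.75) ≈ 0.1448.
MPK > 0.11, so the economy is dynamically efficient (under-saving).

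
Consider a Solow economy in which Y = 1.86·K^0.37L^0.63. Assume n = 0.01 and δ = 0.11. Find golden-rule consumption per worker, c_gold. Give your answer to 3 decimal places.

c_gold ≈ 3.268

Capital per worker breaks even when investment replaces (n + δ)·k; here n + δ = 0.12.
Maximizing c = f(k) − (n+δ)·k gives f'(k) = n+δ, i.e. 0.37·1.86·k^(0.37−1) = 0.12, so k_gold = (0.37·1.86/0.12)^(1/0.63) ≈ 15.9964.
y_gold = 1.86·15.9964^0.37 ≈ 5.1880.
c_gold = y_gold − (n+δ)·k_gold = 5.1880 − 0.12·15.9964 ≈ 3.2684.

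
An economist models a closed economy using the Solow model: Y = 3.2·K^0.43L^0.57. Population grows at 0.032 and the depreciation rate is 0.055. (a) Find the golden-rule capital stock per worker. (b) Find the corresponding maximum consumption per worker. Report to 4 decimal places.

The effective depreciation rate is n + δ = 0.032 + 0.055 = 0.087.
Setting f'(k) = n+δ gives 0.43·3.2·k^(0.43−1) = 0.087, hence k_gold = (0.43·3.2/0.087)^(1/0.57) ≈ 126.9646.
y_gold = 3.2·126.9646^0.43 ≈ 25.6882; c_gold = y_gold − 0.087·k_gold ≈ 14.6423.

(a) k_gold ≈ 126.9646; (b) c_gold ≈ 14.6423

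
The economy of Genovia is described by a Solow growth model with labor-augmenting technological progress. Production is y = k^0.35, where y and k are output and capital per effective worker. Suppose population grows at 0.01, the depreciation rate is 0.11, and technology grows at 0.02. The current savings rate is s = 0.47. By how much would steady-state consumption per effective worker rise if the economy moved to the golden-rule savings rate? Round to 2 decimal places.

Δc ≈ 0.05

Break-even investment rate: n + g + δ = 0.01 + 0.02 + 0.11 = 0.14.
Current steady state (s = 0.47): k* = (0.47/0.14)^(1/0.65) ≈ 6.4444, y* = 6.4444^0.35 ≈ 1.9196, c* = (1−0.47)·1.9196 ≈ 1.0174.
Golden rule sets MPK = n+g+δ: 0.35·k^(0.35−1) = 0.14, so k_gold = (0.35/0.14)^(1/0.65) ≈ 4.0946.
y_gold = 4.0946^0.35 ≈ 1.6379, c_gold = y_gold − 0.14·k_gold ≈ 1.0646.
Gain: Δc = 1.0646 − 1.0174 ≈ 0.0472.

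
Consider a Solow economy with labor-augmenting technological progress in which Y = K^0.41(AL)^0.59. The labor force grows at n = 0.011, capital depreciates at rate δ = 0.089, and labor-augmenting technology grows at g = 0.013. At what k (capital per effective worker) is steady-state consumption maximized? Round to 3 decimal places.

Capital per effective worker breaks even when investment replaces (n + g + δ)·k; here n + g + δ = 0.113.
At the golden rule the marginal product of capital equals n+g+δ: 0.41·k^(0.41−1) = 0.113. Solving, k_gold = (0.41/0.113)^(1/0.59) ≈ 8.8849.

k_gold ≈ 8.885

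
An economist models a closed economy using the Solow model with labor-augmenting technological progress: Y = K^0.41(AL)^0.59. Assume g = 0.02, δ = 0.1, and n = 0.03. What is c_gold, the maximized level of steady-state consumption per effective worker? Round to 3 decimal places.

The effective depreciation rate is n + g + δ = 0.03 + 0.02 + 0.1 = 0.15.
Maximizing c = f(k) − (n+g+δ)·k gives f'(k) = n+g+δ, i.e. 0.41·k^(0.41−1) = 0.15, so k_gold = (0.41/0.15)^(1/0.59) ≈ 5.4974.
y_gold = 5.4974^0.41 ≈ 2.0112.
c_gold = y_gold − (n+g+δ)·k_gold = 2.0112 − 0.15·5.4974 ≈ 1.1866.

c_gold ≈ 1.187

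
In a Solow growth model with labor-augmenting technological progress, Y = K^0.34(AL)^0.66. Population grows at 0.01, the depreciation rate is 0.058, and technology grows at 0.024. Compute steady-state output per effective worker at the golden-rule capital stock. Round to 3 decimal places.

Break-even investment rate: n + g + δ = 0.01 + 0.024 + 0.058 = 0.092.
At the golden rule the marginal product of capital equals n+g+δ: 0.34·k^(0.34−1) = 0.092. Solving, k_gold = (0.34/0.092)^(1/0.66) ≈ 7.2467.
Output: y_gold = k_gold^0.34 = 7.2467^0.34 ≈ 1.9609.

y_gold ≈ 1.961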